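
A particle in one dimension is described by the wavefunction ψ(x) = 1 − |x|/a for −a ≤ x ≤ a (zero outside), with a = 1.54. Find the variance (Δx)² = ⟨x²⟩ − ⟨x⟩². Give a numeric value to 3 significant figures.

0.237

Compute ⟨x⟩ and ⟨x²⟩ separately, then (Δx)² = ⟨x²⟩ − ⟨x⟩².
ψ is even, so ∫ over [−a, a] = 2∫₀ᵃ with ψ = 1 − x/a there: ∫₀ᵃ (1 − x/a)² dx = a/3, ∫₀ᵃ x²(1 − x/a)² dx = a³/30, ∫₀ᵃ x⁴(1 − x/a)² dx = a⁵/105.
Normalization: ∫|ψ|² dx = 1.0267.
⟨x⟩ = 0.0000 and ⟨x²⟩ = 0.23716.
(Δx)² = 0.23716 − (0.0000)² = 0.23716.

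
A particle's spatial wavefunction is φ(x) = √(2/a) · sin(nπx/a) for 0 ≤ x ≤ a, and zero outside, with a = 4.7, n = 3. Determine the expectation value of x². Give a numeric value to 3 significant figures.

7.24

⟨x²⟩ = ∫ x²·|φ|² dx (integrals over the domain).
With sin²θ = (1 − cos2θ)/2 on 0 ≤ x ≤ a: ∫sin²(nπx/a) dx = a/2, ∫x·sin²(nπx/a) dx = a²/4, ∫x²·sin²(nπx/a) dx = a³·(1/6 − 1/(4n²π²)); higher powers xᵏ the same way, integrating xᵏ·cos(2nπx/a) by parts.
⟨x²⟩ = 7.2390.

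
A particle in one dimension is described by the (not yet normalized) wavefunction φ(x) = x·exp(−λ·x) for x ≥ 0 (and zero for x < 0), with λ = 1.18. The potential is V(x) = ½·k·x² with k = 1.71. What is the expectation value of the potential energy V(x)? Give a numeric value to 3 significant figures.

1.84

⟨V⟩ = ∫ V(x)·|φ|² dx / ∫|φ|² dx.
Every integrand reduces to terms xʲ·e^(−2λx) on [0, ∞); use ∫₀^∞ xʲ·e^(−2λx) dx = j!/(2λ)^(j+1).
State is unnormalized: ∫|φ|² dx = 0.15216, and ∫φ*·V(x)·φ dx = 0.28030, so ⟨V⟩ = 0.28030 / 0.15216.
⟨V⟩ = 1.8421.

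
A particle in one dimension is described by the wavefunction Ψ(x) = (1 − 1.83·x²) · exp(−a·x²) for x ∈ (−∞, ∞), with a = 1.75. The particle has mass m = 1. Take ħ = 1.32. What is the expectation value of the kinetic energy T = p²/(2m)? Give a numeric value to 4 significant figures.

T = −(ħ²/2m) d²/dx², so ⟨T⟩ = −(ħ²/2m) ∫ Ψ*·Ψ'' dx / ∫|Ψ|² dx; with m = 1.
Expand each integrand as polynomial × e^(−2ax²) and use ∫x^(2j)·e^(−2ax²) dx = (2j−1)!!/(4a)^j · √(π/(2a)), odd powers → 0; here √(π/(2a)) = 0.94742. Differentiate with the product rule, d/dx e^(−ax²) = −2ax·e^(−ax²).
State is unnormalized: ∫|Ψ|² dx = 0.64631, and ∫Ψ*·(−ħ²/2m · Ψ'') dx = 2.8907, so ⟨T⟩ = 2.8907 / 0.64631.
⟨T⟩ = 4.4726.

4.473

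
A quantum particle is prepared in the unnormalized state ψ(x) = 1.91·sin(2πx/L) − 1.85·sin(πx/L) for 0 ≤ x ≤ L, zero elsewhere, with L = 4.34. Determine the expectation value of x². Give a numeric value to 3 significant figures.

9.08

⟨x²⟩ = ∫ x²·|ψ|² dx / ∫|ψ|² dx (integrals over the domain).
On 0 ≤ x ≤ L (j ≠ l): ∫sin²(jπx/L) dx = L/2, ∫sin(jπx/L)·sin(lπx/L) dx = 0; diagonal moments ∫x·sin²(jπx/L) dx = L²/4, ∫x²·sin²(jπx/L) dx = L³·(1/6 − 1/(4j²π²)); cross terms ∫x·sin(jπx/L)·sin(lπx/L) dx = 0 for j + l even and −4jlL²/(π²(j² − l²)²) for j + l odd, ∫x²·sin(jπx/L)·sin(lπx/L) dx = (−1)^(j+l)·4jlL³/(π²(j² − l²)²); higher powers the same way via product-to-sum and parts.
State is unnormalized: ∫|ψ|² dx = 15.343, and ∫ψ*·x²·ψ dx = 139.39, so ⟨x²⟩ = 139.39 / 15.343.
⟨x²⟩ = 9.0846.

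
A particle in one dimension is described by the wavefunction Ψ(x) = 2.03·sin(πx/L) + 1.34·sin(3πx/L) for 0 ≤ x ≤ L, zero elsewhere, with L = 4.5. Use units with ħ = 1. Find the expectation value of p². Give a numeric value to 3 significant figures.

1.67

p² Ψ = −ħ² d²Ψ/dx²; ⟨p²⟩ = −ħ² ∫ Ψ*·Ψ'' dx / ∫|Ψ|² dx.
d²/dx² sin(jπx/L) = −(jπ/L)²·sin(jπx/L); on 0 ≤ x ≤ L, ∫sin²(jπx/L) dx = L/2 and ∫sin(jπx/L)·sin(lπx/L) dx = 0 for j ≠ l, so only diagonal terms survive in ∫|Ψ|² and ∫Ψ·Ψ″; ∫Ψ·Ψ′ dx = [Ψ²/2] between the walls = 0.
State is unnormalized: ∫|Ψ|² dx = 13.312, and ∫Ψ*·(−ħ² Ψ'') dx = 22.241, so ⟨p²⟩ = 22.241 / 13.312.
⟨p²⟩ = 1.6707.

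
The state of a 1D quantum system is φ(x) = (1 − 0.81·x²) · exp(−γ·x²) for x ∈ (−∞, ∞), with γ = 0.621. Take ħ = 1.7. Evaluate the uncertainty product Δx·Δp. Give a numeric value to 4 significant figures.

Δx = √(⟨x²⟩−⟨x⟩²), Δp = √(⟨p²⟩−⟨p⟩²).
Expand each integrand as polynomial × e^(−2γx²) and use ∫x^(2j)·e^(−2γx²) dx = (2j−1)!!/(4γ)^j · √(π/(2γ)), odd powers → 0; here √(π/(2γ)) = 1.5904. Differentiate with the product rule, d/dx e^(−γx²) = −2γx·e^(−γx²).
Normalization: ∫|φ|² dx = 1.0605.
⟨x⟩ = 0.0000, ⟨x²⟩ = 0.38546 ⇒ Δx = 0.62085.
⟨p⟩ = 0.0000, ⟨p²⟩ = 6.4499 ⇒ Δp = 2.5397.
Δx·Δp = 1.5768.

1.577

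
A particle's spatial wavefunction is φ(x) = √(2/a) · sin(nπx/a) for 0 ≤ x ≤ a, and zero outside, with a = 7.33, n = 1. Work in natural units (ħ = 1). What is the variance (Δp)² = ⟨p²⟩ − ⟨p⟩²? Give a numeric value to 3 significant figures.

Compute ⟨p⟩ and ⟨p²⟩ separately; (Δp)² = ⟨p²⟩ − ⟨p⟩².
d/dx sin(nπx/a) = (nπ/a)·cos(nπx/a) and d²/dx² sin(nπx/a) = −(nπ/a)²·sin(nπx/a); on 0 ≤ x ≤ a, ∫sin²(nπx/a) dx = a/2 and ∫sin(nπx/a)·cos(nπx/a) dx = 0.
⟨p⟩ = 0.0000 and ⟨p²⟩ = 0.18369.
(Δp)² = 0.18369 − (0.0000)² = 0.18369.

0.184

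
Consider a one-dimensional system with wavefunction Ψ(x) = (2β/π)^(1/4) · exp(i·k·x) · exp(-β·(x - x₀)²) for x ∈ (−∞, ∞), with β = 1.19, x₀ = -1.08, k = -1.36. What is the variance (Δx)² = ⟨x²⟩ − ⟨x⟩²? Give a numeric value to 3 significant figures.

0.210

Compute ⟨x⟩ and ⟨x²⟩ separately, then (Δx)² = ⟨x²⟩ − ⟨x⟩².
Gaussian moments (u = x − x₀): ∫u^(2j)·e^(−2βu²) du = (2j−1)!!/(4β)^j · √(π/(2β)), odd powers integrate to 0; here √(π/(2β)) = 1.1489.
⟨x⟩ = -1.0800 and ⟨x²⟩ = 1.3765.
(Δx)² = 1.3765 − (-1.0800)² = 0.21008.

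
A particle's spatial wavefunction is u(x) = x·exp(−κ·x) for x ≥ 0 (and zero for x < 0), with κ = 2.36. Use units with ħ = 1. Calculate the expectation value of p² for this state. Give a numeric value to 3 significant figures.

p² u = −ħ² d²u/dx²; ⟨p²⟩ = −ħ² ∫ u*·u'' dx / ∫|u|² dx.
Differentiate x·exp(−κ·x) with the product rule; every integrand then reduces to terms xʲ·e^(−2κx) on [0, ∞), with ∫₀^∞ xʲ·e^(−2κx) dx = j!/(2κ)^(j+1).
State is unnormalized: ∫|u|² dx = 0.019020, and ∫u*·(−ħ² u'') dx = 0.10593, so ⟨p²⟩ = 0.10593 / 0.019020.
⟨p²⟩ = 5.5696.

5.57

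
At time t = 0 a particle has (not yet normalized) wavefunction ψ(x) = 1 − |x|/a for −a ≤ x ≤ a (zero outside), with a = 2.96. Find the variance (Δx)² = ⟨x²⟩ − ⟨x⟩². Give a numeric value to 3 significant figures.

Compute ⟨x⟩ and ⟨x²⟩ separately, then (Δx)² = ⟨x²⟩ − ⟨x⟩².
ψ is even, so ∫ over [−a, a] = 2∫₀ᵃ with ψ = 1 − x/a there: ∫₀ᵃ (1 − x/a)² dx = a/3, ∫₀ᵃ x²(1 − x/a)² dx = a³/30, ∫₀ᵃ x⁴(1 − x/a)² dx = a⁵/105.
Normalization: ∫|ψ|² dx = 1.9733.
⟨x⟩ = 0.0000 and ⟨x²⟩ = 0.87616.
(Δx)² = 0.87616 − (0.0000)² = 0.87616.

0.876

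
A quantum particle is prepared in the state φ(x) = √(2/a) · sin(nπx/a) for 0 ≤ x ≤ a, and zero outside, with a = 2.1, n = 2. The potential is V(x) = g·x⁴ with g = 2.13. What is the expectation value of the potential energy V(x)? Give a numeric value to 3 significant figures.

7.28

⟨V⟩ = ∫ V(x)·|φ|² dx.
With sin²θ = (1 − cos2θ)/2 on 0 ≤ x ≤ a: ∫sin²(nπx/a) dx = a/2, ∫x·sin²(nπx/a) dx = a²/4, ∫x²·sin²(nπx/a) dx = a³·(1/6 − 1/(4n²π²)); higher powers xᵏ the same way, integrating xᵏ·cos(2nπx/a) by parts.
⟨V⟩ = 7.2755.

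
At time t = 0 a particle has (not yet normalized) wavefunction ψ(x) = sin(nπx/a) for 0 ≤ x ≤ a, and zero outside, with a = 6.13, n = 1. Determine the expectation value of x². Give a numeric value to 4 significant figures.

10.62

⟨x²⟩ = ∫ x²·|ψ|² dx / ∫|ψ|² dx (integrals over the domain).
With sin²θ = (1 − cos2θ)/2 on 0 ≤ x ≤ a: ∫sin²(nπx/a) dx = a/2, ∫x·sin²(nπx/a) dx = a²/4, ∫x²·sin²(nπx/a) dx = a³·(1/6 − 1/(4n²π²)); higher powers xᵏ the same way, integrating xᵏ·cos(2nπx/a) by parts.
State is unnormalized: ∫|ψ|² dx = 3.0650, and ∫ψ*·x²·ψ dx = 32.556, so ⟨x²⟩ = 32.556 / 3.0650.
⟨x²⟩ = 10.622.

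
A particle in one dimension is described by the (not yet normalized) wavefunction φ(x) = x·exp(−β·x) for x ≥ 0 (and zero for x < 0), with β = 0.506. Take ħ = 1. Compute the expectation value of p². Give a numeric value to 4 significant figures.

0.2560

p² φ = −ħ² d²φ/dx²; ⟨p²⟩ = −ħ² ∫ φ*·φ'' dx / ∫|φ|² dx.
Differentiate x·exp(−β·x) with the product rule; every integrand then reduces to terms xʲ·e^(−2βx) on [0, ∞), with ∫₀^∞ xʲ·e^(−2βx) dx = j!/(2β)^(j+1).
State is unnormalized: ∫|φ|² dx = 1.9297, and ∫φ*·(−ħ² φ'') dx = 0.49407, so ⟨p²⟩ = 0.49407 / 1.9297.
⟨p²⟩ = 0.25604.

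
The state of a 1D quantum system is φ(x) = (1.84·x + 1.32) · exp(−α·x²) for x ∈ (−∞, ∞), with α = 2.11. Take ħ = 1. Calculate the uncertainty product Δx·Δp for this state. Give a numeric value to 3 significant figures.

0.513

Δx = √(⟨x²⟩−⟨x⟩²), Δp = √(⟨p²⟩−⟨p⟩²).
Expand each integrand as polynomial × e^(−2αx²) and use ∫x^(2j)·e^(−2αx²) dx = (2j−1)!!/(4α)^j · √(π/(2α)), odd powers → 0; here √(π/(2α)) = 0.86282. Differentiate with the product rule, d/dx e^(−αx²) = −2αx·e^(−αx²).
Normalization: ∫|φ|² dx = 1.8495.
⟨x⟩ = 0.26850, ⟨x²⟩ = 0.16283 ⇒ Δx = 0.30122.
⟨p⟩ = 0.0000, ⟨p²⟩ = 2.8997 ⇒ Δp = 1.7029.
Δx·Δp = 0.51294.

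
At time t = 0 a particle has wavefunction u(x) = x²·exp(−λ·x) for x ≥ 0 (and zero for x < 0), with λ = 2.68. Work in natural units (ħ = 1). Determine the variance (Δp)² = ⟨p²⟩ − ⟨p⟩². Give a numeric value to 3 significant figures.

Compute ⟨p⟩ and ⟨p²⟩ separately; (Δp)² = ⟨p²⟩ − ⟨p⟩².
Differentiate x²·exp(−λ·x) with the product rule; every integrand then reduces to terms xʲ·e^(−2λx) on [0, ∞), with ∫₀^∞ xʲ·e^(−2λx) dx = j!/(2λ)^(j+1).
Normalization: ∫|u|² dx = 0.0054248.
⟨p⟩ = 0.0000 and ⟨p²⟩ = 2.3941.
(Δp)² = 2.3941 − (0.0000)² = 2.3941.

2.39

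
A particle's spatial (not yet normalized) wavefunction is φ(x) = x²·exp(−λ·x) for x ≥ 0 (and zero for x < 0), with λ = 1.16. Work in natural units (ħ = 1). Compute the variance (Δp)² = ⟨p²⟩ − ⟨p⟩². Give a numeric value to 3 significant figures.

0.449

Compute ⟨p⟩ and ⟨p²⟩ separately; (Δp)² = ⟨p²⟩ − ⟨p⟩².
Differentiate x²·exp(−λ·x) with the product rule; every integrand then reduces to terms xʲ·e^(−2λx) on [0, ∞), with ∫₀^∞ xʲ·e^(−2λx) dx = j!/(2λ)^(j+1).
Normalization: ∫|φ|² dx = 0.35708.
⟨p⟩ = 0.0000 and ⟨p²⟩ = 0.44853.
(Δp)² = 0.44853 − (0.0000)² = 0.44853.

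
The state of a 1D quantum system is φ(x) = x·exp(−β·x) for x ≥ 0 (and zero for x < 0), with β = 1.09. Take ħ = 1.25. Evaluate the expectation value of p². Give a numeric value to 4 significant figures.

1.856

p² φ = −ħ² d²φ/dx²; ⟨p²⟩ = −ħ² ∫ φ*·φ'' dx / ∫|φ|² dx.
Differentiate x·exp(−β·x) with the product rule; every integrand then reduces to terms xʲ·e^(−2βx) on [0, ∞), with ∫₀^∞ xʲ·e^(−2βx) dx = j!/(2β)^(j+1).
State is unnormalized: ∫|φ|² dx = 0.19305, and ∫φ*·(−ħ² φ'') dx = 0.35837, so ⟨p²⟩ = 0.35837 / 0.19305.
⟨p²⟩ = 1.8564.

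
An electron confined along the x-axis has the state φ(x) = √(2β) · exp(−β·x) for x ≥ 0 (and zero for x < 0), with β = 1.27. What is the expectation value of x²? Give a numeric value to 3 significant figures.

0.310

⟨x²⟩ = ∫ x²·|φ|² dx (integrals over the domain).
Every integrand reduces to terms xʲ·e^(−2βx) on [0, ∞); use ∫₀^∞ xʲ·e^(−2βx) dx = j!/(2β)^(j+1).
⟨x²⟩ = 0.31000.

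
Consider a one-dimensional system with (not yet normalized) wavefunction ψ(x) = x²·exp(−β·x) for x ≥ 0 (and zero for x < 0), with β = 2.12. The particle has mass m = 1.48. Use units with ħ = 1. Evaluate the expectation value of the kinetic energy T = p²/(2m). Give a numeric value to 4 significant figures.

0.5061

T = −(ħ²/2m) d²/dx², so ⟨T⟩ = −(ħ²/2m) ∫ ψ*·ψ'' dx / ∫|ψ|² dx; with m = 1.48.
Differentiate x²·exp(−β·x) with the product rule; every integrand then reduces to terms xʲ·e^(−2βx) on [0, ∞), with ∫₀^∞ xʲ·e^(−2βx) dx = j!/(2β)^(j+1).
State is unnormalized: ∫|ψ|² dx = 0.017514, and ∫ψ*·(−ħ²/2m · ψ'') dx = 0.0088642, so ⟨T⟩ = 0.0088642 / 0.017514.
⟨T⟩ = 0.50613.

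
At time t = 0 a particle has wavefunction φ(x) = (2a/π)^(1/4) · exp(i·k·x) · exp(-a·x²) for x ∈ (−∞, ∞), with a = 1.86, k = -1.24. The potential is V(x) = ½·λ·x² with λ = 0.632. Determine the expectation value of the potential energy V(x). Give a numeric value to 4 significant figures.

0.04247

⟨V⟩ = ∫ V(x)·|φ|² dx.
Gaussian moments: ∫x^(2j)·e^(−2ax²) dx = (2j−1)!!/(4a)^j · √(π/(2a)), odd powers integrate to 0; here √(π/(2a)) = 0.91897.
⟨V⟩ = 0.042473.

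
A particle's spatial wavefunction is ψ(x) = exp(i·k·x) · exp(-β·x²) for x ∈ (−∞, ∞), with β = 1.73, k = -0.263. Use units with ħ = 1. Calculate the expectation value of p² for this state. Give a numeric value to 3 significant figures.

p² ψ = −ħ² d²ψ/dx²; ⟨p²⟩ = −ħ² ∫ ψ*·ψ'' dx / ∫|ψ|² dx.
Gaussian moments: ∫x^(2j)·e^(−2βx²) dx = (2j−1)!!/(4β)^j · √(π/(2β)), odd powers integrate to 0; here √(π/(2β)) = 0.95288. Derivatives: ψ′ = (ik − 2βx)·ψ, ψ″ = ((ik − 2βx)² − 2β)·ψ; the odd-in-x pieces drop out.
State is unnormalized: ∫|ψ|² dx = 0.95288, and ∫ψ*·(−ħ² ψ'') dx = 1.7144, so ⟨p²⟩ = 1.7144 / 0.95288.
⟨p²⟩ = 1.7992.

1.80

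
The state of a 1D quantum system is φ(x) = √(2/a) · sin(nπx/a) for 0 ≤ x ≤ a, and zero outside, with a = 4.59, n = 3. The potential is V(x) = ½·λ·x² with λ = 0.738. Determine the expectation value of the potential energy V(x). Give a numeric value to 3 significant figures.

2.55

⟨V⟩ = ∫ V(x)·|φ|² dx.
With sin²θ = (1 − cos2θ)/2 on 0 ≤ x ≤ a: ∫sin²(nπx/a) dx = a/2, ∫x·sin²(nπx/a) dx = a²/4, ∫x²·sin²(nπx/a) dx = a³·(1/6 − 1/(4n²π²)); higher powers xᵏ the same way, integrating xᵏ·cos(2nπx/a) by parts.
⟨V⟩ = 2.5476.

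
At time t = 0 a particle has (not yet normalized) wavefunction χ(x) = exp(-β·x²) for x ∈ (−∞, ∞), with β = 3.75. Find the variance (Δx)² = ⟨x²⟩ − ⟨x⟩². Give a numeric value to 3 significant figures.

0.0667

Compute ⟨x⟩ and ⟨x²⟩ separately, then (Δx)² = ⟨x²⟩ − ⟨x⟩².
Gaussian moments: ∫x^(2j)·e^(−2βx²) dx = (2j−1)!!/(4β)^j · √(π/(2β)), odd powers integrate to 0; here √(π/(2β)) = 0.64721.
Normalization: ∫|χ|² dx = 0.64721.
⟨x⟩ = 0.0000 and ⟨x²⟩ = 0.066667.
(Δx)² = 0.066667 − (0.0000)² = 0.066667.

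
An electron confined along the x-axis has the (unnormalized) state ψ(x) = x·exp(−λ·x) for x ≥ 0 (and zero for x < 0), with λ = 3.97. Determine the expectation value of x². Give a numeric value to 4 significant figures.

0.1903

⟨x²⟩ = ∫ x²·|ψ|² dx / ∫|ψ|² dx (integrals over the domain).
Every integrand reduces to terms xʲ·e^(−2λx) on [0, ∞); use ∫₀^∞ xʲ·e^(−2λx) dx = j!/(2λ)^(j+1).
State is unnormalized: ∫|ψ|² dx = 0.0039955, and ∫ψ*·x²·ψ dx = 0.00076052, so ⟨x²⟩ = 0.00076052 / 0.0039955.
⟨x²⟩ = 0.19034.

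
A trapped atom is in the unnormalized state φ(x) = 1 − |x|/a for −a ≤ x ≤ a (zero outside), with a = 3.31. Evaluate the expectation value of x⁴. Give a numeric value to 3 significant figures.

⟨x⁴⟩ = ∫ x⁴·|φ|² dx / ∫|φ|² dx (integrals over the domain).
φ is even, so ∫ over [−a, a] = 2∫₀ᵃ with φ = 1 − x/a there: ∫₀ᵃ (1 − x/a)² dx = a/3, ∫₀ᵃ x²(1 − x/a)² dx = a³/30, ∫₀ᵃ x⁴(1 − x/a)² dx = a⁵/105.
State is unnormalized: ∫|φ|² dx = 2.2067, and ∫φ*·x⁴·φ dx = 7.5680, so ⟨x⁴⟩ = 7.5680 / 2.2067.
⟨x⁴⟩ = 3.4296.

3.43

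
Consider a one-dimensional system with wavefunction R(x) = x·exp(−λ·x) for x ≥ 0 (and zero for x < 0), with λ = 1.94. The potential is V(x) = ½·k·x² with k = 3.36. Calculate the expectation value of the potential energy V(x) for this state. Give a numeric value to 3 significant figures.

⟨V⟩ = ∫ V(x)·|R|² dx / ∫|R|² dx.
Every integrand reduces to terms xʲ·e^(−2λx) on [0, ∞); use ∫₀^∞ xʲ·e^(−2λx) dx = j!/(2λ)^(j+1).
State is unnormalized: ∫|R|² dx = 0.034240, and ∫R*·V(x)·R dx = 0.045852, so ⟨V⟩ = 0.045852 / 0.034240.
⟨V⟩ = 1.3391.

1.34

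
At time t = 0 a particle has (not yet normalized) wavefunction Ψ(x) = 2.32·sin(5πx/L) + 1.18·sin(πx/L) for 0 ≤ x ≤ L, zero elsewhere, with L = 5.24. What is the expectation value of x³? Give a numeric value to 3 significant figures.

⟨x³⟩ = ∫ x³·|Ψ|² dx / ∫|Ψ|² dx (integrals over the domain).
On 0 ≤ x ≤ L (j ≠ l): ∫sin²(jπx/L) dx = L/2, ∫sin(jπx/L)·sin(lπx/L) dx = 0; diagonal moments ∫x·sin²(jπx/L) dx = L²/4, ∫x²·sin²(jπx/L) dx = L³·(1/6 − 1/(4j²π²)); cross terms ∫x·sin(jπx/L)·sin(lπx/L) dx = 0 for j + l even and −4jlL²/(π²(j² − l²)²) for j + l odd, ∫x²·sin(jπx/L)·sin(lπx/L) dx = (−1)^(j+l)·4jlL³/(π²(j² − l²)²); higher powers the same way via product-to-sum and parts.
State is unnormalized: ∫|Ψ|² dx = 17.750, and ∫Ψ*·x³·Ψ dx = 614.19, so ⟨x³⟩ = 614.19 / 17.750.
⟨x³⟩ = 34.602.

34.6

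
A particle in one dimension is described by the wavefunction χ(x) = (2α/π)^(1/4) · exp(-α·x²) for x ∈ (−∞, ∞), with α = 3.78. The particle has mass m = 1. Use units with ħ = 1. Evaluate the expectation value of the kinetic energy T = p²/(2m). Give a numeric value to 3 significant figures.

1.89

T = −(ħ²/2m) d²/dx², so ⟨T⟩ = −(ħ²/2m) ∫ χ*·χ'' dx; with m = 1.
Gaussian moments: ∫x^(2j)·e^(−2αx²) dx = (2j−1)!!/(4α)^j · √(π/(2α)), odd powers integrate to 0; here √(π/(2α)) = 0.64464. Derivatives: d/dx e^(−αx²) = −2αx·e^(−αx²), d²/dx² e^(−αx²) = (4α²x² − 2α)·e^(−αx²).
⟨T⟩ = 1.8900.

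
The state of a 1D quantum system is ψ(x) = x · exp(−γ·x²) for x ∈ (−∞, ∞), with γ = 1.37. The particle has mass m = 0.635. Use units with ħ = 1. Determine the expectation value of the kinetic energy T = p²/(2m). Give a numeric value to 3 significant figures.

3.24

T = −(ħ²/2m) d²/dx², so ⟨T⟩ = −(ħ²/2m) ∫ ψ*·ψ'' dx / ∫|ψ|² dx; with m = 0.635.
Expand each integrand as polynomial × e^(−2γx²) and use ∫x^(2j)·e^(−2γx²) dx = (2j−1)!!/(4γ)^j · √(π/(2γ)), odd powers → 0; here √(π/(2γ)) = 1.0708. Differentiate with the product rule, d/dx e^(−γx²) = −2γx·e^(−γx²).
State is unnormalized: ∫|ψ|² dx = 0.19540, and ∫ψ*·(−ħ²/2m · ψ'') dx = 0.63235, so ⟨T⟩ = 0.63235 / 0.19540.
⟨T⟩ = 3.2362.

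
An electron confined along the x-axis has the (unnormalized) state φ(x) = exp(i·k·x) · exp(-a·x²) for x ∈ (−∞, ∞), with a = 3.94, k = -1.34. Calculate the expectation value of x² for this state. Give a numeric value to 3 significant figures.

⟨x²⟩ = ∫ x²·|φ|² dx / ∫|φ|² dx (integrals over the domain).
Gaussian moments: ∫x^(2j)·e^(−2ax²) dx = (2j−1)!!/(4a)^j · √(π/(2a)), odd powers integrate to 0; here √(π/(2a)) = 0.63141.
State is unnormalized: ∫|φ|² dx = 0.63141, and ∫φ*·x²·φ dx = 0.040064, so ⟨x²⟩ = 0.040064 / 0.63141.
⟨x²⟩ = 0.063452.

0.0635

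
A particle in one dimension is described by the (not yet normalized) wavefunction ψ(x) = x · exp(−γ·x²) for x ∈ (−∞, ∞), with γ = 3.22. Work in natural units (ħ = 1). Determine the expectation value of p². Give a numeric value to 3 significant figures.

9.66

p² ψ = −ħ² d²ψ/dx²; ⟨p²⟩ = −ħ² ∫ ψ*·ψ'' dx / ∫|ψ|² dx.
Expand each integrand as polynomial × e^(−2γx²) and use ∫x^(2j)·e^(−2γx²) dx = (2j−1)!!/(4γ)^j · √(π/(2γ)), odd powers → 0; here √(π/(2γ)) = 0.69844. Differentiate with the product rule, d/dx e^(−γx²) = −2γx·e^(−γx²).
State is unnormalized: ∫|ψ|² dx = 0.054227, and ∫ψ*·(−ħ² ψ'') dx = 0.52383, so ⟨p²⟩ = 0.52383 / 0.054227.
⟨p²⟩ = 9.6600.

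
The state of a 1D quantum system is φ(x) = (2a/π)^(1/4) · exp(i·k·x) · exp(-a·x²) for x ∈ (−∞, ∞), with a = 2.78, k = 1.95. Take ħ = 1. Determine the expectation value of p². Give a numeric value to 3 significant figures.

p² φ = −ħ² d²φ/dx²; ⟨p²⟩ = −ħ² ∫ φ*·φ'' dx.
Gaussian moments: ∫x^(2j)·e^(−2ax²) dx = (2j−1)!!/(4a)^j · √(π/(2a)), odd powers integrate to 0; here √(π/(2a)) = 0.75169. Derivatives: φ′ = (ik − 2ax)·φ, φ″ = ((ik − 2ax)² − 2a)·φ; the odd-in-x pieces drop out.
⟨p²⟩ = 6.5825.

6.58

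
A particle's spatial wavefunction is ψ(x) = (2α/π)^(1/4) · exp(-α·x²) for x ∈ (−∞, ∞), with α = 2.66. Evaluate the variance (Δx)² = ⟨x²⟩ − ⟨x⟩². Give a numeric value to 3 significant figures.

0.0940

Compute ⟨x⟩ and ⟨x²⟩ separately, then (Δx)² = ⟨x²⟩ − ⟨x⟩².
Gaussian moments: ∫x^(2j)·e^(−2αx²) dx = (2j−1)!!/(4α)^j · √(π/(2α)), odd powers integrate to 0; here √(π/(2α)) = 0.76846.
⟨x⟩ = 0.0000 and ⟨x²⟩ = 0.093985.
(Δx)² = 0.093985 − (0.0000)² = 0.093985.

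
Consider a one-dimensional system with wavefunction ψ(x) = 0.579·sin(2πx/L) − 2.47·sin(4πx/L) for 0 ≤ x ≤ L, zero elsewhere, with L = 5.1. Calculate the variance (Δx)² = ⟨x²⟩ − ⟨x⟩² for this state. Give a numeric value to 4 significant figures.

1.552

Compute ⟨x⟩ and ⟨x²⟩ separately, then (Δx)² = ⟨x²⟩ − ⟨x⟩².
On 0 ≤ x ≤ L (j ≠ l): ∫sin²(jπx/L) dx = L/2, ∫sin(jπx/L)·sin(lπx/L) dx = 0; diagonal moments ∫x·sin²(jπx/L) dx = L²/4, ∫x²·sin²(jπx/L) dx = L³·(1/6 − 1/(4j²π²)); cross terms ∫x·sin(jπx/L)·sin(lπx/L) dx = 0 for j + l even and −4jlL²/(π²(j² − l²)²) for j + l odd, ∫x²·sin(jπx/L)·sin(lπx/L) dx = (−1)^(j+l)·4jlL³/(π²(j² − l²)²); higher powers the same way via product-to-sum and parts.
Normalization: ∫|ψ|² dx = 16.412.
⟨x⟩ = 2.5500 and ⟨x²⟩ = 8.0543.
(Δx)² = 8.0543 − (2.5500)² = 1.5518.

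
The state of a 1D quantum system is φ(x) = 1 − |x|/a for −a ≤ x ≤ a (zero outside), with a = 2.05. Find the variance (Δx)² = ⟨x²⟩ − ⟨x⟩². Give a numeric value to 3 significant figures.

0.420

Compute ⟨x⟩ and ⟨x²⟩ separately, then (Δx)² = ⟨x²⟩ − ⟨x⟩².
φ is even, so ∫ over [−a, a] = 2∫₀ᵃ with φ = 1 − x/a there: ∫₀ᵃ (1 − x/a)² dx = a/3, ∫₀ᵃ x²(1 − x/a)² dx = a³/30, ∫₀ᵃ x⁴(1 − x/a)² dx = a⁵/105.
Normalization: ∫|φ|² dx = 1.3667.
⟨x⟩ = 0.0000 and ⟨x²⟩ = 0.42025.
(Δx)² = 0.42025 − (0.0000)² = 0.42025.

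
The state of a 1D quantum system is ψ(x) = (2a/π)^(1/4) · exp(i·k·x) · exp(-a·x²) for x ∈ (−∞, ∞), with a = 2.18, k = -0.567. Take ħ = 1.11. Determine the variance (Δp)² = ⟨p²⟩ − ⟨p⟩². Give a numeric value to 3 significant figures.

2.69

Compute ⟨p⟩ and ⟨p²⟩ separately; (Δp)² = ⟨p²⟩ − ⟨p⟩².
Gaussian moments: ∫x^(2j)·e^(−2ax²) dx = (2j−1)!!/(4a)^j · √(π/(2a)), odd powers integrate to 0; here √(π/(2a)) = 0.84885. Derivatives: ψ′ = (ik − 2ax)·ψ, ψ″ = ((ik − 2ax)² − 2a)·ψ; the odd-in-x pieces drop out.
⟨p⟩ = -0.62937 and ⟨p²⟩ = 3.0821.
(Δp)² = 3.0821 − (-0.62937)² = 2.6860.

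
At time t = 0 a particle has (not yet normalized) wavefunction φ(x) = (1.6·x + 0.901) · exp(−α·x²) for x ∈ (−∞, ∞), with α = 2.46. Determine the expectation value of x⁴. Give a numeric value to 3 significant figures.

0.0611

⟨x⁴⟩ = ∫ x⁴·|φ|² dx / ∫|φ|² dx (integrals over the domain).
Expand each integrand as polynomial × e^(−2αx²) and use ∫x^(2j)·e^(−2αx²) dx = (2j−1)!!/(4α)^j · √(π/(2α)), odd powers → 0; here √(π/(2α)) = 0.79908.
State is unnormalized: ∫|φ|² dx = 0.85659, and ∫φ*·x⁴·φ dx = 0.052305, so ⟨x⁴⟩ = 0.052305 / 0.85659.
⟨x⁴⟩ = 0.061062.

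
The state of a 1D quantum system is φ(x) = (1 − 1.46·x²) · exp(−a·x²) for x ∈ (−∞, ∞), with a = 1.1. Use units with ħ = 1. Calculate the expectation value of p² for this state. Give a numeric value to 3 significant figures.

4.02

p² φ = −ħ² d²φ/dx²; ⟨p²⟩ = −ħ² ∫ φ*·φ'' dx / ∫|φ|² dx.
Expand each integrand as polynomial × e^(−2ax²) and use ∫x^(2j)·e^(−2ax²) dx = (2j−1)!!/(4a)^j · √(π/(2a)), odd powers → 0; here √(π/(2a)) = 1.1950. Differentiate with the product rule, d/dx e^(−ax²) = −2ax·e^(−ax²).
State is unnormalized: ∫|φ|² dx = 0.79667, and ∫φ*·(−ħ² φ'') dx = 3.1999, so ⟨p²⟩ = 3.1999 / 0.79667.
⟨p²⟩ = 4.0167.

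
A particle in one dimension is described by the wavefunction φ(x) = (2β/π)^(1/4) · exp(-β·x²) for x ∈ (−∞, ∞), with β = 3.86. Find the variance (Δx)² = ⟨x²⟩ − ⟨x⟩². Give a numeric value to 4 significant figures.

Compute ⟨x⟩ and ⟨x²⟩ separately, then (Δx)² = ⟨x²⟩ − ⟨x⟩².
Gaussian moments: ∫x^(2j)·e^(−2βx²) dx = (2j−1)!!/(4β)^j · √(π/(2β)), odd powers integrate to 0; here √(π/(2β)) = 0.63792.
⟨x⟩ = 0.0000 and ⟨x²⟩ = 0.064767.
(Δx)² = 0.064767 − (0.0000)² = 0.064767.

0.06477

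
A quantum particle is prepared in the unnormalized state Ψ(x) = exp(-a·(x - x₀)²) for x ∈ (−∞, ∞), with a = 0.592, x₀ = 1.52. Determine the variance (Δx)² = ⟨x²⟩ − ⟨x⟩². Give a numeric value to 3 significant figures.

0.422

Compute ⟨x⟩ and ⟨x²⟩ separately, then (Δx)² = ⟨x²⟩ − ⟨x⟩².
Gaussian moments (u = x − x₀): ∫u^(2j)·e^(−2au²) du = (2j−1)!!/(4a)^j · √(π/(2a)), odd powers integrate to 0; here √(π/(2a)) = 1.6289.
Normalization: ∫|Ψ|² dx = 1.6289.
⟨x⟩ = 1.5200 and ⟨x²⟩ = 2.7327.
(Δx)² = 2.7327 − (1.5200)² = 0.42230.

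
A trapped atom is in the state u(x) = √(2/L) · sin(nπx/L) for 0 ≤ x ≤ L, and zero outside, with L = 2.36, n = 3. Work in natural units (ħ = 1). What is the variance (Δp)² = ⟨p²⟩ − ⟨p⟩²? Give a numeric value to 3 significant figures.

15.9

Compute ⟨p⟩ and ⟨p²⟩ separately; (Δp)² = ⟨p²⟩ − ⟨p⟩².
d/dx sin(nπx/L) = (nπ/L)·cos(nπx/L) and d²/dx² sin(nπx/L) = −(nπ/L)²·sin(nπx/L); on 0 ≤ x ≤ L, ∫sin²(nπx/L) dx = L/2 and ∫sin(nπx/L)·cos(nπx/L) dx = 0.
⟨p⟩ = 0.0000 and ⟨p²⟩ = 15.948.
(Δp)² = 15.948 − (0.0000)² = 15.948.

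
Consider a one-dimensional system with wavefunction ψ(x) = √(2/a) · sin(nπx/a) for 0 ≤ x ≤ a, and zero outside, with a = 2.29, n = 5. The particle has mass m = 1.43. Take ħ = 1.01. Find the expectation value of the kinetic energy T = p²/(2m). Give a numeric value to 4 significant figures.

T = −(ħ²/2m) d²/dx², so ⟨T⟩ = −(ħ²/2m) ∫ ψ*·ψ'' dx; with m = 1.43.
d/dx sin(nπx/a) = (nπ/a)·cos(nπx/a) and d²/dx² sin(nπx/a) = −(nπ/a)²·sin(nπx/a); on 0 ≤ x ≤ a, ∫sin²(nπx/a) dx = a/2 and ∫sin(nπx/a)·cos(nπx/a) dx = 0.
⟨T⟩ = 16.782.

16.78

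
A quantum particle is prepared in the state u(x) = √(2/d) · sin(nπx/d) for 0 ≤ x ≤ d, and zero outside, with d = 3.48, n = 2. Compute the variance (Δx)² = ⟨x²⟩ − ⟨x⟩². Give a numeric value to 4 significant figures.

Compute ⟨x⟩ and ⟨x²⟩ separately, then (Δx)² = ⟨x²⟩ − ⟨x⟩².
With sin²θ = (1 − cos2θ)/2 on 0 ≤ x ≤ d: ∫sin²(nπx/d) dx = d/2, ∫x·sin²(nπx/d) dx = d²/4, ∫x²·sin²(nπx/d) dx = d³·(1/6 − 1/(4n²π²)); higher powers xᵏ the same way, integrating xᵏ·cos(2nπx/d) by parts.
⟨x⟩ = 1.7400 and ⟨x²⟩ = 3.8834.
(Δx)² = 3.8834 − (1.7400)² = 0.85582.

0.8558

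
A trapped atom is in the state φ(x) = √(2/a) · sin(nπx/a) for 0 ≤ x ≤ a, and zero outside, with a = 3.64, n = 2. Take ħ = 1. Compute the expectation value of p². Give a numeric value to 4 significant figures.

p² φ = −ħ² d²φ/dx²; ⟨p²⟩ = −ħ² ∫ φ*·φ'' dx.
d/dx sin(nπx/a) = (nπ/a)·cos(nπx/a) and d²/dx² sin(nπx/a) = −(nπ/a)²·sin(nπx/a); on 0 ≤ x ≤ a, ∫sin²(nπx/a) dx = a/2 and ∫sin(nπx/a)·cos(nπx/a) dx = 0.
⟨p²⟩ = 2.9796.

2.980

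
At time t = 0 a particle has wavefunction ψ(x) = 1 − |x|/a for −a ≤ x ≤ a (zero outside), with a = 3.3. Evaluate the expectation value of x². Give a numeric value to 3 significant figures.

1.09

⟨x²⟩ = ∫ x²·|ψ|² dx / ∫|ψ|² dx (integrals over the domain).
ψ is even, so ∫ over [−a, a] = 2∫₀ᵃ with ψ = 1 − x/a there: ∫₀ᵃ (1 − x/a)² dx = a/3, ∫₀ᵃ x²(1 − x/a)² dx = a³/30, ∫₀ᵃ x⁴(1 − x/a)² dx = a⁵/105.
State is unnormalized: ∫|ψ|² dx = 2.2000, and ∫ψ*·x²·ψ dx = 2.3958, so ⟨x²⟩ = 2.3958 / 2.2000.
⟨x²⟩ = 1.0890.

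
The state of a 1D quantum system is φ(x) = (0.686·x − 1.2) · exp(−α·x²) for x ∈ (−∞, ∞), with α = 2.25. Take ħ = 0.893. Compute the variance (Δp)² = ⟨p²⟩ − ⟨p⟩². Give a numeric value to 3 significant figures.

1.92

Compute ⟨p⟩ and ⟨p²⟩ separately; (Δp)² = ⟨p²⟩ − ⟨p⟩².
Expand each integrand as polynomial × e^(−2αx²) and use ∫x^(2j)·e^(−2αx²) dx = (2j−1)!!/(4α)^j · √(π/(2α)), odd powers → 0; here √(π/(2α)) = 0.83554. Differentiate with the product rule, d/dx e^(−αx²) = −2αx·e^(−αx²).
Normalization: ∫|φ|² dx = 1.2469.
⟨p⟩ = 0.0000 and ⟨p²⟩ = 1.9200.
(Δp)² = 1.9200 − (0.0000)² = 1.9200.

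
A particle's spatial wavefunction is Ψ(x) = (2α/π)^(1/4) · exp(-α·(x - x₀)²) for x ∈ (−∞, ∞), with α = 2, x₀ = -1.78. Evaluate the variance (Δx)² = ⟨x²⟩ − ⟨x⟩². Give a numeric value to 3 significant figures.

0.125

Compute ⟨x⟩ and ⟨x²⟩ separately, then (Δx)² = ⟨x²⟩ − ⟨x⟩².
Gaussian moments (u = x − x₀): ∫u^(2j)·e^(−2αu²) du = (2j−1)!!/(4α)^j · √(π/(2α)), odd powers integrate to 0; here √(π/(2α)) = 0.88623.
⟨x⟩ = -1.7800 and ⟨x²⟩ = 3.2934.
(Δx)² = 3.2934 − (-1.7800)² = 0.12500.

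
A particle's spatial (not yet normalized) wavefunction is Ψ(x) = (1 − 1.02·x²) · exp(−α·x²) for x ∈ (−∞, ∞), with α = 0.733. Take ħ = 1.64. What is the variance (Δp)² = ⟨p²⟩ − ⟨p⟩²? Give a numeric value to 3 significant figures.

7.51

Compute ⟨p⟩ and ⟨p²⟩ separately; (Δp)² = ⟨p²⟩ − ⟨p⟩².
Expand each integrand as polynomial × e^(−2αx²) and use ∫x^(2j)·e^(−2αx²) dx = (2j−1)!!/(4α)^j · √(π/(2α)), odd powers → 0; here √(π/(2α)) = 1.4639. Differentiate with the product rule, d/dx e^(−αx²) = −2αx·e^(−αx²).
Normalization: ∫|Ψ|² dx = 0.97686.
⟨p⟩ = 0.0000 and ⟨p²⟩ = 7.5129.
(Δp)² = 7.5129 − (0.0000)² = 7.5129.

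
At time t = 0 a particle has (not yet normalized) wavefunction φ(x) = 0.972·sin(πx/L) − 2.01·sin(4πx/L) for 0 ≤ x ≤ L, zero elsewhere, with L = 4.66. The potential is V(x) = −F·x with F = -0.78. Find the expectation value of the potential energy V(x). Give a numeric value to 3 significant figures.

⟨V⟩ = ∫ V(x)·|φ|² dx / ∫|φ|² dx.
On 0 ≤ x ≤ L (j ≠ l): ∫sin²(jπx/L) dx = L/2, ∫sin(jπx/L)·sin(lπx/L) dx = 0; diagonal moments ∫x·sin²(jπx/L) dx = L²/4, ∫x²·sin²(jπx/L) dx = L³·(1/6 − 1/(4j²π²)); cross terms ∫x·sin(jπx/L)·sin(lπx/L) dx = 0 for j + l even and −4jlL²/(π²(j² − l²)²) for j + l odd, ∫x²·sin(jπx/L)·sin(lπx/L) dx = (−1)^(j+l)·4jlL³/(π²(j² − l²)²); higher powers the same way via product-to-sum and parts.
State is unnormalized: ∫|φ|² dx = 11.615, and ∫φ*·V(x)·φ dx = 21.586, so ⟨V⟩ = 21.586 / 11.615.
⟨V⟩ = 1.8585.

1.86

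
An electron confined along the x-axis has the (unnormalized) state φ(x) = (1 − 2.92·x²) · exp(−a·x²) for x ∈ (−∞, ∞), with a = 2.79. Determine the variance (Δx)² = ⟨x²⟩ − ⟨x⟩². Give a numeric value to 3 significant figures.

0.0600

Compute ⟨x⟩ and ⟨x²⟩ separately, then (Δx)² = ⟨x²⟩ − ⟨x⟩².
Expand each integrand as polynomial × e^(−2ax²) and use ∫x^(2j)·e^(−2ax²) dx = (2j−1)!!/(4a)^j · √(π/(2a)), odd powers → 0; here √(π/(2a)) = 0.75034.
Normalization: ∫|φ|² dx = 0.51179.
⟨x⟩ = 0.0000 and ⟨x²⟩ = 0.060038.
(Δx)² = 0.060038 − (0.0000)² = 0.060038.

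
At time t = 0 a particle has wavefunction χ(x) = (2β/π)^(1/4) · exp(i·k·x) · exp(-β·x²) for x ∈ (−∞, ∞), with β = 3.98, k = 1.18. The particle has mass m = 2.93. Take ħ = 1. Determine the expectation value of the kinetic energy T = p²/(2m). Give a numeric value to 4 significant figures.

T = −(ħ²/2m) d²/dx², so ⟨T⟩ = −(ħ²/2m) ∫ χ*·χ'' dx; with m = 2.93.
Gaussian moments: ∫x^(2j)·e^(−2βx²) dx = (2j−1)!!/(4β)^j · √(π/(2β)), odd powers integrate to 0; here √(π/(2β)) = 0.62823. Derivatives: χ′ = (ik − 2βx)·χ, χ″ = ((ik − 2βx)² − 2β)·χ; the odd-in-x pieces drop out.
⟨T⟩ = 0.91679.

0.9168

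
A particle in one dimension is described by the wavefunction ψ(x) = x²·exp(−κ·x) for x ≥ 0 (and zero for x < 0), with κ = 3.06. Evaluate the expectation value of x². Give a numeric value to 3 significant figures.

0.801

⟨x²⟩ = ∫ x²·|ψ|² dx / ∫|ψ|² dx (integrals over the domain).
Every integrand reduces to terms xʲ·e^(−2κx) on [0, ∞); use ∫₀^∞ xʲ·e^(−2κx) dx = j!/(2κ)^(j+1).
State is unnormalized: ∫|ψ|² dx = 0.0027955, and ∫ψ*·x²·ψ dx = 0.0022391, so ⟨x²⟩ = 0.0022391 / 0.0027955.
⟨x²⟩ = 0.80097.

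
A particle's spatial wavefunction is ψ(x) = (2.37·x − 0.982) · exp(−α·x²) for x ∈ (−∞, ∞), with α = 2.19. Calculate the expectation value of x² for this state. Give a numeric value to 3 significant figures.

0.205

⟨x²⟩ = ∫ x²·|ψ|² dx / ∫|ψ|² dx (integrals over the domain).
Expand each integrand as polynomial × e^(−2αx²) and use ∫x^(2j)·e^(−2αx²) dx = (2j−1)!!/(4α)^j · √(π/(2α)), odd powers → 0; here √(π/(2α)) = 0.84691.
State is unnormalized: ∫|ψ|² dx = 1.3597, and ∫ψ*·x²·ψ dx = 0.27920, so ⟨x²⟩ = 0.27920 / 1.3597.
⟨x²⟩ = 0.20534.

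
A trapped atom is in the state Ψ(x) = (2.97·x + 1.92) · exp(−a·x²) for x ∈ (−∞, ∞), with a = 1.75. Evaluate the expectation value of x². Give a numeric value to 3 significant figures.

⟨x²⟩ = ∫ x²·|Ψ|² dx / ∫|Ψ|² dx (integrals over the domain).
Expand each integrand as polynomial × e^(−2ax²) and use ∫x^(2j)·e^(−2ax²) dx = (2j−1)!!/(4a)^j · √(π/(2a)), odd powers → 0; here √(π/(2a)) = 0.94742.
State is unnormalized: ∫|Ψ|² dx = 4.6864, and ∫Ψ*·x²·Ψ dx = 1.0106, so ⟨x²⟩ = 1.0106 / 4.6864.
⟨x²⟩ = 0.21564.

0.216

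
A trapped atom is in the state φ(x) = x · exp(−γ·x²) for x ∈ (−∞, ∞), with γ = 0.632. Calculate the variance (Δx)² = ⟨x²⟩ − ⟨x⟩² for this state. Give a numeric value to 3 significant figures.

1.19

Compute ⟨x⟩ and ⟨x²⟩ separately, then (Δx)² = ⟨x²⟩ − ⟨x⟩².
Expand each integrand as polynomial × e^(−2γx²) and use ∫x^(2j)·e^(−2γx²) dx = (2j−1)!!/(4γ)^j · √(π/(2γ)), odd powers → 0; here √(π/(2γ)) = 1.5765.
Normalization: ∫|φ|² dx = 0.62363.
⟨x⟩ = 0.0000 and ⟨x²⟩ = 1.1867.
(Δx)² = 1.1867 − (0.0000)² = 1.1867.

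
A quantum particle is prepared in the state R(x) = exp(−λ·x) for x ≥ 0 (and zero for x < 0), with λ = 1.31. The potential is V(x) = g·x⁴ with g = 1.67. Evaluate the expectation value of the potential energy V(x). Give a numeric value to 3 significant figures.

0.851

⟨V⟩ = ∫ V(x)·|R|² dx / ∫|R|² dx.
Every integrand reduces to terms xʲ·e^(−2λx) on [0, ∞); use ∫₀^∞ xʲ·e^(−2λx) dx = j!/(2λ)^(j+1).
State is unnormalized: ∫|R|² dx = 0.38168, and ∫R*·V(x)·R dx = 0.32465, so ⟨V⟩ = 0.32465 / 0.38168.
⟨V⟩ = 0.85059.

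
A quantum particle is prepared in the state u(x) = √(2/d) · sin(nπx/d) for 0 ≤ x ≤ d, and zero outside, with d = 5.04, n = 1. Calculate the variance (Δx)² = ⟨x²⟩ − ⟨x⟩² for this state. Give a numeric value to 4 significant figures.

Compute ⟨x⟩ and ⟨x²⟩ separately, then (Δx)² = ⟨x²⟩ − ⟨x⟩².
With sin²θ = (1 − cos2θ)/2 on 0 ≤ x ≤ d: ∫sin²(nπx/d) dx = d/2, ∫x·sin²(nπx/d) dx = d²/4, ∫x²·sin²(nπx/d) dx = d³·(1/6 − 1/(4n²π²)); higher powers xᵏ the same way, integrating xᵏ·cos(2nπx/d) by parts.
⟨x⟩ = 2.5200 and ⟨x²⟩ = 7.1803.
(Δx)² = 7.1803 − (2.5200)² = 0.82994.

0.8299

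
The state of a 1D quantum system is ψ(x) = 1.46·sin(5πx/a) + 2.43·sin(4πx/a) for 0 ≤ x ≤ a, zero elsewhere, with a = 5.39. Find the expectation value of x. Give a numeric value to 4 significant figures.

1.743

⟨x⟩ = ∫ x·|ψ|² dx / ∫|ψ|² dx (integrals over the domain).
On 0 ≤ x ≤ a (j ≠ l): ∫sin²(jπx/a) dx = a/2, ∫sin(jπx/a)·sin(lπx/a) dx = 0; diagonal moments ∫x·sin²(jπx/a) dx = a²/4, ∫x²·sin²(jπx/a) dx = a³·(1/6 − 1/(4j²π²)); cross terms ∫x·sin(jπx/a)·sin(lπx/a) dx = 0 for j + l even and −4jla²/(π²(j² − l²)²) for j + l odd, ∫x²·sin(jπx/a)·sin(lπx/a) dx = (−1)^(j+l)·4jla³/(π²(j² − l²)²); higher powers the same way via product-to-sum and parts.
State is unnormalized: ∫|ψ|² dx = 21.658, and ∫ψ*·x·ψ dx = 37.741, so ⟨x⟩ = 37.741 / 21.658.
⟨x⟩ = 1.7425.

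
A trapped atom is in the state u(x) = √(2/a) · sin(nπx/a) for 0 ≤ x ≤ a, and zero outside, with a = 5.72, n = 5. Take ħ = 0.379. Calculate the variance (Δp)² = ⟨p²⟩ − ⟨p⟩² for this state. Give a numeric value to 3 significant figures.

1.08

Compute ⟨p⟩ and ⟨p²⟩ separately; (Δp)² = ⟨p²⟩ − ⟨p⟩².
d/dx sin(nπx/a) = (nπ/a)·cos(nπx/a) and d²/dx² sin(nπx/a) = −(nπ/a)²·sin(nπx/a); on 0 ≤ x ≤ a, ∫sin²(nπx/a) dx = a/2 and ∫sin(nπx/a)·cos(nπx/a) dx = 0.
⟨p⟩ = 0.0000 and ⟨p²⟩ = 1.0832.
(Δp)² = 1.0832 − (0.0000)² = 1.0832.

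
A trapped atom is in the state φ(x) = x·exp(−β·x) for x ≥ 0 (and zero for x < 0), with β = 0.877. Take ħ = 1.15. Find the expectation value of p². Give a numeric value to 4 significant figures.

1.017

p² φ = −ħ² d²φ/dx²; ⟨p²⟩ = −ħ² ∫ φ*·φ'' dx / ∫|φ|² dx.
Differentiate x·exp(−β·x) with the product rule; every integrand then reduces to terms xʲ·e^(−2βx) on [0, ∞), with ∫₀^∞ xʲ·e^(−2βx) dx = j!/(2β)^(j+1).
State is unnormalized: ∫|φ|² dx = 0.37063, and ∫φ*·(−ħ² φ'') dx = 0.37700, so ⟨p²⟩ = 0.37700 / 0.37063.
⟨p²⟩ = 1.0172.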